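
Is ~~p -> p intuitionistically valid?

No

This is double-negation elimination, which is not intuitionistically valid.
A Kripke countermodel: worlds a, b; order generated by a <= b; atoms true at each world — a:{}; b:{p}.
a ||-/- ~~p -> p: already at a itself, a ||- ~~p but a ||-/- p.
a lacks atom p, so a ||-/- p.
So the root a does not force the formula.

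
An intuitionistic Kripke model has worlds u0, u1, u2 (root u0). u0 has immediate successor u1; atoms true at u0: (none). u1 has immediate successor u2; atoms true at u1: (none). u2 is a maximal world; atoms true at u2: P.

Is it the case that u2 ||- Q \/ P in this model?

u2 ||- Q \/ P via the disjunct P.

Yes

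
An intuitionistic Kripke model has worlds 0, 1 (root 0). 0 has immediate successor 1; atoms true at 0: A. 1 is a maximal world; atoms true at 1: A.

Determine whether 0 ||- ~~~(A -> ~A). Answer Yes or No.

Yes

0 ||- ~~~(A -> ~A): no world accessible from 0 forces ~~(A -> ~A).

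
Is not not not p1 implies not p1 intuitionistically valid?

Yes

This is triple-negation reduction, which is intuitionistically derivable.
Assume not not not p1 and suppose p1. Then not not p1 (double-negation introduction), contradicting not not not p1. So not p1.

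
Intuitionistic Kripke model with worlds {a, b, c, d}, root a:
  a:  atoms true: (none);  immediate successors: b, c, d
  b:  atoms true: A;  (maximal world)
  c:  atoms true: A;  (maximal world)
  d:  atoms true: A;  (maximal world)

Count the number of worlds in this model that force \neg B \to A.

a: does not force it — a \nVdash \neg B \to A: already at a itself, a \Vdash \neg B but a \nVdash A.
b: forces it.
c: forces it.
d: forces it.
Worlds forcing the formula: {b, c, d}.

3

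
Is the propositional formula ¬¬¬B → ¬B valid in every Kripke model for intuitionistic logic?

This is triple-negation reduction, which is intuitionistically derivable.
Assume ¬¬¬B and suppose B. Then ¬¬B (double-negation introduction), contradicting ¬¬¬B. So ¬B.

Yes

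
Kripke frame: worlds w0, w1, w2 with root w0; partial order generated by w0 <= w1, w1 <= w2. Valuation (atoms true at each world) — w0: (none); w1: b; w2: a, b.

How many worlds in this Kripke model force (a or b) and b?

w0: does not force it — w0 does not force (a or b) and b since w0 fails a or b.
w1: forces it.
w2: forces it.
Worlds forcing the formula: {w1, w2}.

2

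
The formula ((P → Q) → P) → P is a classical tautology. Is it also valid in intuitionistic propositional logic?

No

This is Peirce's law, which is not intuitionistically valid.
A Kripke countermodel: worlds 0, 1; order generated by 0 ≤ 1; atoms true at each world — 0:{}; 1:{P}.
0 ⊮ ((P → Q) → P) → P: already at 0 itself, 0 ⊩ (P → Q) → P but 0 ⊮ P.
0 lacks atom P, so 0 ⊮ P.
So the root 0 does not force the formula.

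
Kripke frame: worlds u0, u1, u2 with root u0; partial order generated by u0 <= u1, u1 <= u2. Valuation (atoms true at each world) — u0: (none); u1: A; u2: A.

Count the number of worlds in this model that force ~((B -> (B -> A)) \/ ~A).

0

u0: does not force it — u0 ||-/- ~((B -> (B -> A)) \/ ~A) since u0 is accessible from u0 and u0 ||- (B -> (B -> A)) \/ ~A.
u1: does not force it — u1 ||-/- ~((B -> (B -> A)) \/ ~A) since u1 is accessible from u1 and u1 ||- (B -> (B -> A)) \/ ~A.
u2: does not force it.
Worlds forcing the formula: { }.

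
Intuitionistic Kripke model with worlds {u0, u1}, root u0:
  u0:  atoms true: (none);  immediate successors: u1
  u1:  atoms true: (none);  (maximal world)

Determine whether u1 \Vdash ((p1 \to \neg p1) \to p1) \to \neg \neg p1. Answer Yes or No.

Yes

u1 \Vdash ((p1 \to \neg p1) \to p1) \to \neg \neg p1 vacuously: no world accessible from u1 forces the antecedent (p1 \to \neg p1) \to p1.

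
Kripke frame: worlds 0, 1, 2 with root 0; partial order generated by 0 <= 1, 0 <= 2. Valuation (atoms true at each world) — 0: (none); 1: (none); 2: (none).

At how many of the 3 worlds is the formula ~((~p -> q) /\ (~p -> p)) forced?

3

0: forces it.
1: forces it.
2: forces it.
Worlds forcing the formula: {0, 1, 2}.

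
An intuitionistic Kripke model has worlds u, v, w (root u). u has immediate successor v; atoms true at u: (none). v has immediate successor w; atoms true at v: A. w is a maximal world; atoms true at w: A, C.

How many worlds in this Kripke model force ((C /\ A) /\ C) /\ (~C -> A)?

1

u: does not force it — u ||-/- ((C /\ A) /\ C) /\ (~C -> A) since u fails (C /\ A) /\ C.
v: does not force it.
w: forces it.
Worlds forcing the formula: {w}.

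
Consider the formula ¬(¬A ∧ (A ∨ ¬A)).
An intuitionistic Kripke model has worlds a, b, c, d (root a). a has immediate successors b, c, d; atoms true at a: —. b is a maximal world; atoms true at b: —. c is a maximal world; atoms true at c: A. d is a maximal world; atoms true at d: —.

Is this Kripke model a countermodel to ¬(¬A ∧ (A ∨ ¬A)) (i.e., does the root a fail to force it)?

Yes

a ⊮ ¬(¬A ∧ (A ∨ ¬A)) since b is accessible from a and b ⊩ ¬A ∧ (A ∨ ¬A).
b ⊩ ¬A ∧ (A ∨ ¬A) since b forces both conjuncts.
So the root a does not force ¬(¬A ∧ (A ∨ ¬A)); the model is a countermodel.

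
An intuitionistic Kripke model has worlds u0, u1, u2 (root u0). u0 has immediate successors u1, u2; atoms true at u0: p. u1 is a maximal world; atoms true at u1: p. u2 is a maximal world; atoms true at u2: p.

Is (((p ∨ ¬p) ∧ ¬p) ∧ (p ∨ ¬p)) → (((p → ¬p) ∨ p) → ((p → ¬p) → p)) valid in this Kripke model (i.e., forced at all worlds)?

u0 ⊩ (((p ∨ ¬p) ∧ ¬p) ∧ (p ∨ ¬p)) → (((p → ¬p) ∨ p) → ((p → ¬p) → p)) vacuously: no world accessible from u0 forces the antecedent ((p ∨ ¬p) ∧ ¬p) ∧ (p ∨ ¬p).
Since the root u0 forces (((p ∨ ¬p) ∧ ¬p) ∧ (p ∨ ¬p)) → (((p → ¬p) ∨ p) → ((p → ¬p) → p)) and forcing is persistent (monotone upward), every world forces it.

Yes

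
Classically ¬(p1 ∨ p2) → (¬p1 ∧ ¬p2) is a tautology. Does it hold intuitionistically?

This is a constructively valid De Morgan direction (negated disjunction to conjunction of negations), which is intuitionistically derivable.
From ¬(p1 ∨ p2): if p1 held then p1 ∨ p2 would, contradiction — so ¬p1; similarly ¬p2.

Yes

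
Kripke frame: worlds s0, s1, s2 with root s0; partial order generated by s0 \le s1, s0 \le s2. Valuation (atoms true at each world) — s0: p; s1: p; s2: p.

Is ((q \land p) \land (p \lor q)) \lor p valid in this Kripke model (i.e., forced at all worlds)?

s0 \Vdash ((q \land p) \land (p \lor q)) \lor p via the disjunct p.
Since the root s0 forces ((q \land p) \land (p \lor q)) \lor p and forcing is persistent (monotone upward), every world forces it.

Yes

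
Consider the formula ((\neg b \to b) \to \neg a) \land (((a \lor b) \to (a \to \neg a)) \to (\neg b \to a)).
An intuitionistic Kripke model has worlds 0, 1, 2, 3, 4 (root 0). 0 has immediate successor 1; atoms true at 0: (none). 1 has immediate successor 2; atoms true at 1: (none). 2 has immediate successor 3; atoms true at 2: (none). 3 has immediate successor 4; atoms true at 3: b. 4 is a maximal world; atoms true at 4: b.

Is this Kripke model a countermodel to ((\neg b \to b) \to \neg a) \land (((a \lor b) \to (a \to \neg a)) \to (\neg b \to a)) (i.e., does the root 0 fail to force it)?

No

0 \Vdash ((\neg b \to b) \to \neg a) \land (((a \lor b) \to (a \to \neg a)) \to (\neg b \to a)) since 0 forces both conjuncts.
So the root 0 forces ((\neg b \to b) \to \neg a) \land (((a \lor b) \to (a \to \neg a)) \to (\neg b \to a)); the model is not a countermodel.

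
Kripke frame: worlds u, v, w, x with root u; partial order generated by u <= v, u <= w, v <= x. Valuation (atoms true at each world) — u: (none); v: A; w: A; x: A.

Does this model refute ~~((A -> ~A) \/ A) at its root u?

u ||- ~~((A -> ~A) \/ A): no world accessible from u forces ~((A -> ~A) \/ A).
So the root u forces ~~((A -> ~A) \/ A); the model is not a countermodel.

No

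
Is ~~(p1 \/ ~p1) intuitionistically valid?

This is the double negation of excluded middle, which is intuitionistically derivable.
Assuming ~(p1 \/ ~p1): from p1 we'd get p1 \/ ~p1, so ~p1; but then p1 \/ ~p1 again — contradiction. Hence ~~(p1 \/ ~p1).

Yes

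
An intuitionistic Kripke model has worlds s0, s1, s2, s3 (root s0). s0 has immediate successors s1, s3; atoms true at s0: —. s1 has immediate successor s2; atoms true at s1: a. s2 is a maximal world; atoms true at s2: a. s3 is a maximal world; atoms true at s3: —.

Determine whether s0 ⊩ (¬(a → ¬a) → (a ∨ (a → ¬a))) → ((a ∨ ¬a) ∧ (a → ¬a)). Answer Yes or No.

s0 ⊮ (¬(a → ¬a) → (a ∨ (a → ¬a))) → ((a ∨ ¬a) ∧ (a → ¬a)): already at s0 itself, s0 ⊩ ¬(a → ¬a) → (a ∨ (a → ¬a)) but s0 ⊮ (a ∨ ¬a) ∧ (a → ¬a).
s0 ⊮ (a ∨ ¬a) ∧ (a → ¬a) since s0 fails a ∨ ¬a.

No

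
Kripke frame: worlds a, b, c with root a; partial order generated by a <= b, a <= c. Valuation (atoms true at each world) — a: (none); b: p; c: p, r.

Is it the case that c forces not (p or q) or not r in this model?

No

c does not force not (p or q) or not r: neither disjunct is forced at c.
c does not force not (p or q) since c is accessible from c and c forces p or q.
c forces p or q via the disjunct p.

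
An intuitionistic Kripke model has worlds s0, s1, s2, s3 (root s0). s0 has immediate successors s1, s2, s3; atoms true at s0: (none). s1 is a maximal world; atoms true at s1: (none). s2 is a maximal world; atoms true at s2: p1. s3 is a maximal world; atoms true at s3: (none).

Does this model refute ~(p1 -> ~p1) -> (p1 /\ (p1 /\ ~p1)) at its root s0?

Yes

s0 ||-/- ~(p1 -> ~p1) -> (p1 /\ (p1 /\ ~p1)): at the accessible world s2, s2 ||- ~(p1 -> ~p1) but s2 ||-/- p1 /\ (p1 /\ ~p1).
s2 ||-/- p1 /\ (p1 /\ ~p1) since s2 fails p1 /\ ~p1.
So the root s0 does not force ~(p1 -> ~p1) -> (p1 /\ (p1 /\ ~p1)); the model is a countermodel.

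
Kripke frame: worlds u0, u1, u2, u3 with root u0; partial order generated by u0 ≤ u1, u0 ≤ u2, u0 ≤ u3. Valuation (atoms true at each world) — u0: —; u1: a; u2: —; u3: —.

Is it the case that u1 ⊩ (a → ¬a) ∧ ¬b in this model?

No

u1 ⊮ (a → ¬a) ∧ ¬b since u1 fails a → ¬a.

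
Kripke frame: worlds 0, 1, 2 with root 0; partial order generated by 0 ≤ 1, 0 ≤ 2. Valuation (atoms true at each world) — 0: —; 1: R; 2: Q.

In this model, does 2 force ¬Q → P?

2 ⊩ ¬Q → P vacuously: no world accessible from 2 forces the antecedent ¬Q.

Yes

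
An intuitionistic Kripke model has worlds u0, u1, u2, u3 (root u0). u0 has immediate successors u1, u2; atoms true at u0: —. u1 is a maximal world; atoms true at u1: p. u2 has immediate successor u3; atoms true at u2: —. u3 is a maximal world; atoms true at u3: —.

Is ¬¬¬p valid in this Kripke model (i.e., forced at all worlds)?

Not every world: u0 ⊮ ¬¬¬p.
u0 ⊮ ¬¬¬p since u1 is accessible from u0 and u1 ⊩ ¬¬p.
u1 ⊩ ¬¬p: no world accessible from u1 forces ¬p.

No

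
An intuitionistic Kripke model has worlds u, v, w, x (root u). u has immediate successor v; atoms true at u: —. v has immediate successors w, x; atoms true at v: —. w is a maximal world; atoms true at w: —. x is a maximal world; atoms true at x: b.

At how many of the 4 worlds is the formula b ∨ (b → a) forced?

2

u: does not force it — u ⊮ b ∨ (b → a): neither disjunct is forced at u.
v: does not force it — v ⊮ b ∨ (b → a): neither disjunct is forced at v.
w: forces it.
x: forces it.
Worlds forcing the formula: {w, x}.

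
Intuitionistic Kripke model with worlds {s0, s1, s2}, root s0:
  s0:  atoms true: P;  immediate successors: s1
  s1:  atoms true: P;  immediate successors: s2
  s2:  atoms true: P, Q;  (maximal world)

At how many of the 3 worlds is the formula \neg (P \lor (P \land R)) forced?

s0: does not force it — s0 \nVdash \neg (P \lor (P \land R)) since s0 is accessible from s0 and s0 \Vdash P \lor (P \land R).
s1: does not force it — s1 \nVdash \neg (P \lor (P \land R)) since s1 is accessible from s1 and s1 \Vdash P \lor (P \land R).
s2: does not force it — s2 \nVdash \neg (P \lor (P \land R)) since s2 is accessible from s2 and s2 \Vdash P \lor (P \land R).
Worlds forcing the formula: { }.

0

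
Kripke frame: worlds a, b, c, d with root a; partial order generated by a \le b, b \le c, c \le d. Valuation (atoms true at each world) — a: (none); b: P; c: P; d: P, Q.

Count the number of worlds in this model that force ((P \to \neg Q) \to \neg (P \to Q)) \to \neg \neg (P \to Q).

a: forces it.
b: forces it.
c: forces it.
d: forces it.
Worlds forcing the formula: {a, b, c, d}.

4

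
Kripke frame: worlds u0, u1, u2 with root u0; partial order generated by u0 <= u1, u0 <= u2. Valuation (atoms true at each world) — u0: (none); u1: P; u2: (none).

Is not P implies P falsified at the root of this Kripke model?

Yes

u0 does not force not P implies P: at the accessible world u2, u2 forces not P but u2 does not force P.
u2 lacks atom P, so u2 does not force P.
So the root u0 does not force not P implies P; the model is a countermodel.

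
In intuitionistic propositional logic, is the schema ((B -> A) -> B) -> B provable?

No

This is Peirce's law, which is not intuitionistically valid.
A Kripke countermodel: worlds u, v; order generated by u <= v; atoms true at each world — u:{}; v:{B}.
u ||-/- ((B -> A) -> B) -> B: already at u itself, u ||- (B -> A) -> B but u ||-/- B.
u lacks atom B, so u ||-/- B.
So the root u does not force the formula.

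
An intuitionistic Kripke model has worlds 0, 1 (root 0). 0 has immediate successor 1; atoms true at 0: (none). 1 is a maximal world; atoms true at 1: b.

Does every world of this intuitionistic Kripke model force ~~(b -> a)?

Not every world: 0 ||-/- ~~(b -> a).
0 ||-/- ~~(b -> a) since 0 is accessible from 0 and 0 ||- ~(b -> a).
0 ||- ~(b -> a): no world accessible from 0 forces b -> a.

No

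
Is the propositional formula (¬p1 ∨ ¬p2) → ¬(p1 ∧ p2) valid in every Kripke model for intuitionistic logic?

This is a constructively valid De Morgan direction (disjunction of negations to negated conjunction), which is intuitionistically derivable.
If ¬p1 holds at a world then no accessible world forces p1, hence none forces p1 ∧ p2; likewise for ¬p2.

Yes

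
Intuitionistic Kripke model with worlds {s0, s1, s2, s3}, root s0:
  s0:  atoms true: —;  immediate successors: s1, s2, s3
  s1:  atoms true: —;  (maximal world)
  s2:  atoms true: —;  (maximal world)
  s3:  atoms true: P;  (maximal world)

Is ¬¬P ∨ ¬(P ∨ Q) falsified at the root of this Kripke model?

Yes

s0 ⊮ ¬¬P ∨ ¬(P ∨ Q): neither disjunct is forced at s0.
s0 ⊮ ¬¬P since s1 is accessible from s0 and s1 ⊩ ¬P.
s1 ⊩ ¬P: no world accessible from s1 forces P.
So the root s0 does not force ¬¬P ∨ ¬(P ∨ Q); the model is a countermodel.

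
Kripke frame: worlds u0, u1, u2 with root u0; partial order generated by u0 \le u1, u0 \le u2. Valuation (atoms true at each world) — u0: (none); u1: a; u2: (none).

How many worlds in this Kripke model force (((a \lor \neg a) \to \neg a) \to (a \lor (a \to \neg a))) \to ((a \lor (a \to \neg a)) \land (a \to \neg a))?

1

u0: does not force it — u0 \nVdash (((a \lor \neg a) \to \neg a) \to (a \lor (a \to \neg a))) \to ((a \lor (a \to \neg a)) \land (a \to \neg a)): already at u0 itself, u0 \Vdash ((a \lor \neg a) \to \neg a) \to (a \lor (a \to \neg a)) but u0 \nVdash (a \lor (a \to \neg a)) \land (a \to \neg a).
u1: does not force it — u1 \nVdash (((a \lor \neg a) \to \neg a) \to (a \lor (a \to \neg a))) \to ((a \lor (a \to \neg a)) \land (a \to \neg a)): already at u1 itself, u1 \Vdash ((a \lor \neg a) \to \neg a) \to (a \lor (a \to \neg a)) but u1 \nVdash (a \lor (a \to \neg a)) \land (a \to \neg a).
u2: forces it.
Worlds forcing the formula: {u2}.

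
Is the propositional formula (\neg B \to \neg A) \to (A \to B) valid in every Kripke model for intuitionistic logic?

This is the converse of contraposition, which is not intuitionistically valid.
A Kripke countermodel: worlds u0, u1; order generated by u0 \le u1; atoms true at each world — u0:{A}; u1:{A,B}.
u0 \nVdash (\neg B \to \neg A) \to (A \to B): already at u0 itself, u0 \Vdash \neg B \to \neg A but u0 \nVdash A \to B.
u0 \nVdash A \to B: already at u0 itself, u0 \Vdash A but u0 \nVdash B.
u0 lacks atom B, so u0 \nVdash B.
So the root u0 does not force the formula.

No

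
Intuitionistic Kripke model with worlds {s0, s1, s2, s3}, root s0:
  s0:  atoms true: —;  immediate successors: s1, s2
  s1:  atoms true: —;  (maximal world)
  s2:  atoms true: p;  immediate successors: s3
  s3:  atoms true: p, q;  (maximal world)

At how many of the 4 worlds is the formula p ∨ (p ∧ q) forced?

2

s0: does not force it — s0 ⊮ p ∨ (p ∧ q): neither disjunct is forced at s0.
s1: does not force it — s1 ⊮ p ∨ (p ∧ q): neither disjunct is forced at s1.
s2: forces it.
s3: forces it.
Worlds forcing the formula: {s2, s3}.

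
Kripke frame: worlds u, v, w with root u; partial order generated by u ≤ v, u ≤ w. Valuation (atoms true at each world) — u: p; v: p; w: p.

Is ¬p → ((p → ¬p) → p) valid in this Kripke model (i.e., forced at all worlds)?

Yes

u ⊩ ¬p → ((p → ¬p) → p) vacuously: no world accessible from u forces the antecedent ¬p.
Since the root u forces ¬p → ((p → ¬p) → p) and forcing is persistent (monotone upward), every world forces it.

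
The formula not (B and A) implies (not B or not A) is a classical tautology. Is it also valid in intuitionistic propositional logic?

No

This is the constructively invalid direction of De Morgan's law for conjunction, which is not intuitionistically valid.
A Kripke countermodel: worlds u0, u1, u2; order generated by u0 <= u1, u0 <= u2; atoms true at each world — u0:{}; u1:{B}; u2:{A}.
u0 does not force not (B and A) implies (not B or not A): already at u0 itself, u0 forces not (B and A) but u0 does not force not B or not A.
u0 does not force not B or not A: neither disjunct is forced at u0.
u0 does not force not B since u1 is accessible from u0 and u1 forces B.
So the root u0 does not force the formula.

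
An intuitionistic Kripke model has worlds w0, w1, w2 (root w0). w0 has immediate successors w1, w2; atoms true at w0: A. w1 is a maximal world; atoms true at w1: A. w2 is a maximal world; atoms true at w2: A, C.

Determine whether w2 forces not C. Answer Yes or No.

w2 does not force not C since w2 is accessible from w2 and w2 forces C.

No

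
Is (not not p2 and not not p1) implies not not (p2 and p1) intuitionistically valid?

Yes

This is the distribution of double negation over conjunction, which is intuitionistically derivable.
Assume not not p2, not not p1, and not (p2 and p1). From p2 we'd get not p1 (since p2 and p1 is refuted), contradicting not not p1; so not p2, contradicting not not p2.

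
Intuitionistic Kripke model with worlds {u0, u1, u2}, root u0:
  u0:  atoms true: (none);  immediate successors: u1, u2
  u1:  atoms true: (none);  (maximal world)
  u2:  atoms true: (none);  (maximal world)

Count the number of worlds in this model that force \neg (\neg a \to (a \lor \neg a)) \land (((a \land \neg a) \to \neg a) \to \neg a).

0

u0: does not force it — u0 \nVdash \neg (\neg a \to (a \lor \neg a)) \land (((a \land \neg a) \to \neg a) \to \neg a) since u0 fails \neg (\neg a \to (a \lor \neg a)).
u1: does not force it — u1 \nVdash \neg (\neg a \to (a \lor \neg a)) \land (((a \land \neg a) \to \neg a) \to \neg a) since u1 fails \neg (\neg a \to (a \lor \neg a)).
u2: does not force it.
Worlds forcing the formula: { }.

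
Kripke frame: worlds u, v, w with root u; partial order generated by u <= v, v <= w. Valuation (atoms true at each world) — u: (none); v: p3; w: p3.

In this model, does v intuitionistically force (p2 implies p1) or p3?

v forces (p2 implies p1) or p3 via the disjunct p2 implies p1.

Yes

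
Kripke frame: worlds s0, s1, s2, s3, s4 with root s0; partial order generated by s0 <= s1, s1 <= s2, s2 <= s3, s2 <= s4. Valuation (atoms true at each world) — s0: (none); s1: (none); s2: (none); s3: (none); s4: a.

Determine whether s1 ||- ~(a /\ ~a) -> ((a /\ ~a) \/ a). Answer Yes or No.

No

s1 ||-/- ~(a /\ ~a) -> ((a /\ ~a) \/ a): already at s1 itself, s1 ||- ~(a /\ ~a) but s1 ||-/- (a /\ ~a) \/ a.
s1 ||-/- (a /\ ~a) \/ a: neither disjunct is forced at s1.
s1 ||-/- a /\ ~a since s1 fails a.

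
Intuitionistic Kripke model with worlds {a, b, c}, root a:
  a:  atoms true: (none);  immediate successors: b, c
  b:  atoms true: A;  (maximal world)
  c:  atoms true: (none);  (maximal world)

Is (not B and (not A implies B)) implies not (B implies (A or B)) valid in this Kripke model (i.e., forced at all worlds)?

No

Not every world: a does not force (not B and (not A implies B)) implies not (B implies (A or B)).
a does not force (not B and (not A implies B)) implies not (B implies (A or B)): at the accessible world b, b forces not B and (not A implies B) but b does not force not (B implies (A or B)).
b does not force not (B implies (A or B)) since b is accessible from b and b forces B implies (A or B).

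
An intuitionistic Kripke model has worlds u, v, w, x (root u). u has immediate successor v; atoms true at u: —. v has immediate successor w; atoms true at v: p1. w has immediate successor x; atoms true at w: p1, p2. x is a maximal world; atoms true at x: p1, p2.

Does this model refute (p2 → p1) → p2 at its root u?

Yes

u ⊮ (p2 → p1) → p2: already at u itself, u ⊩ p2 → p1 but u ⊮ p2.
u lacks atom p2, so u ⊮ p2.
So the root u does not force (p2 → p1) → p2; the model is a countermodel.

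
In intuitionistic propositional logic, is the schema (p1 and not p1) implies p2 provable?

Yes

This is an instance of ex falso quodlibet, which is intuitionistically derivable.
No world can force both p1 and not p1, so the antecedent p1 and not p1 is never forced and the implication holds vacuously at every world.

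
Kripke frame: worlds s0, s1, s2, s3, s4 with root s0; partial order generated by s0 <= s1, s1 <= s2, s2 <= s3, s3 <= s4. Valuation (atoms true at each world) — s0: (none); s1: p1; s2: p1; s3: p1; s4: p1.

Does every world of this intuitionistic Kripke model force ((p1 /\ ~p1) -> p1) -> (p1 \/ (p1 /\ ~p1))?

No

Not every world: s0 ||-/- ((p1 /\ ~p1) -> p1) -> (p1 \/ (p1 /\ ~p1)).
s0 ||-/- ((p1 /\ ~p1) -> p1) -> (p1 \/ (p1 /\ ~p1)): already at s0 itself, s0 ||- (p1 /\ ~p1) -> p1 but s0 ||-/- p1 \/ (p1 /\ ~p1).
s0 ||-/- p1 \/ (p1 /\ ~p1): neither disjunct is forced at s0.
s0 lacks atom p1, so s0 ||-/- p1.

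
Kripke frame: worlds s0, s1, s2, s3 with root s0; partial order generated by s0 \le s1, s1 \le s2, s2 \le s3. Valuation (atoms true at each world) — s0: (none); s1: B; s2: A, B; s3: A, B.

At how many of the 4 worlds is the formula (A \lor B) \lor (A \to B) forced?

4

s0: forces it.
s1: forces it.
s2: forces it.
s3: forces it.
Worlds forcing the formula: {s0, s1, s2, s3}.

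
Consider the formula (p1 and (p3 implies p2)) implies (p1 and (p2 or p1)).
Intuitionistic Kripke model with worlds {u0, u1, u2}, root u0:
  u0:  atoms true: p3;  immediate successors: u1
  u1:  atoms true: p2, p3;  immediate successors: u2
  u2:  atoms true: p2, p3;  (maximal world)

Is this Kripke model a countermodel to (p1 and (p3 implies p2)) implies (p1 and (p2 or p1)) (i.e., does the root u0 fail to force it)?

u0 forces (p1 and (p3 implies p2)) implies (p1 and (p2 or p1)) vacuously: no world accessible from u0 forces the antecedent p1 and (p3 implies p2).
So the root u0 forces (p1 and (p3 implies p2)) implies (p1 and (p2 or p1)); the model is not a countermodel.

No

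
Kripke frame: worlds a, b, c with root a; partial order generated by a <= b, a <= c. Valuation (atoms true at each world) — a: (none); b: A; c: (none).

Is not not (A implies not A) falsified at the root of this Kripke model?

Yes

a does not force not not (A implies not A) since b is accessible from a and b forces not (A implies not A).
b forces not (A implies not A): no world accessible from b forces A implies not A.
So the root a does not force not not (A implies not A); the model is a countermodel.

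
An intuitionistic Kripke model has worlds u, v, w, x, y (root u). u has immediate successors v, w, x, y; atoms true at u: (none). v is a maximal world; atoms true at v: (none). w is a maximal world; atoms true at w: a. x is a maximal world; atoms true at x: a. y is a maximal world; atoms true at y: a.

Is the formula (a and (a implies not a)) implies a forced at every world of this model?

Yes

u forces (a and (a implies not a)) implies a vacuously: no world accessible from u forces the antecedent a and (a implies not a).
Since the root u forces (a and (a implies not a)) implies a and forcing is persistent (monotone upward), every world forces it.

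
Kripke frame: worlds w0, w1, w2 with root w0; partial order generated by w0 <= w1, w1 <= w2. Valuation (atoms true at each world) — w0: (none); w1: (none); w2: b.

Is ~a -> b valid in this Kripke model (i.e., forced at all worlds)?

Not every world: w0 ||-/- ~a -> b.
w0 ||-/- ~a -> b: already at w0 itself, w0 ||- ~a but w0 ||-/- b.
w0 lacks atom b, so w0 ||-/- b.

No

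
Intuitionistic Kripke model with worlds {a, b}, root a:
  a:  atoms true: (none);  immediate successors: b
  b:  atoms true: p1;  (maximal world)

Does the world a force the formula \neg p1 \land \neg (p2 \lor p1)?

a \nVdash \neg p1 \land \neg (p2 \lor p1) since a fails \neg p1.

No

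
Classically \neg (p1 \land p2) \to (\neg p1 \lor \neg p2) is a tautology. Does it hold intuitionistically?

No

This is the constructively invalid direction of De Morgan's law for conjunction, which is not intuitionistically valid.
A Kripke countermodel: worlds s0, s1, s2; order generated by s0 \le s1, s0 \le s2; atoms true at each world — s0:{}; s1:{p1}; s2:{p2}.
s0 \nVdash \neg (p1 \land p2) \to (\neg p1 \lor \neg p2): already at s0 itself, s0 \Vdash \neg (p1 \land p2) but s0 \nVdash \neg p1 \lor \neg p2.
s0 \nVdash \neg p1 \lor \neg p2: neither disjunct is forced at s0.
s0 \nVdash \neg p1 since s1 is accessible from s0 and s1 \Vdash p1.
So the root s0 does not force the formula.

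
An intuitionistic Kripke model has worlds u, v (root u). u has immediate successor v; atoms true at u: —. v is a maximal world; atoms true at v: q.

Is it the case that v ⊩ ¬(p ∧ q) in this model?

v ⊩ ¬(p ∧ q): no world accessible from v forces p ∧ q.

Yes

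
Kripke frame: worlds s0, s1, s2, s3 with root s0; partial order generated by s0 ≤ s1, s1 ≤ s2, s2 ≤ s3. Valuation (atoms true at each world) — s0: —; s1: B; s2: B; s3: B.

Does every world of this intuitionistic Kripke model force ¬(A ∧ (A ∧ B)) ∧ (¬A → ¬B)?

Not every world: s0 ⊮ ¬(A ∧ (A ∧ B)) ∧ (¬A → ¬B).
s0 ⊮ ¬(A ∧ (A ∧ B)) ∧ (¬A → ¬B) since s0 fails ¬A → ¬B.

No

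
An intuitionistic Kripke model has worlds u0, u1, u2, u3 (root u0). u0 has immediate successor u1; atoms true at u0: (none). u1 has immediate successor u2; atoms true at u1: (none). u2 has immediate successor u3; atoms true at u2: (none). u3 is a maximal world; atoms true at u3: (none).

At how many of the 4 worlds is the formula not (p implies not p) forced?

u0: does not force it — u0 does not force not (p implies not p) since u0 is accessible from u0 and u0 forces p implies not p.
u1: does not force it — u1 does not force not (p implies not p) since u1 is accessible from u1 and u1 forces p implies not p.
u2: does not force it.
u3: does not force it.
Worlds forcing the formula: { }.

0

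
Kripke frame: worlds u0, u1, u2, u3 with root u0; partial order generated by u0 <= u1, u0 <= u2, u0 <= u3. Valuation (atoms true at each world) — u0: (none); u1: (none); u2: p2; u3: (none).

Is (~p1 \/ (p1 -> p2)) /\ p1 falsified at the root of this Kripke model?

Yes

u0 ||-/- (~p1 \/ (p1 -> p2)) /\ p1 since u0 fails p1.
So the root u0 does not force (~p1 \/ (p1 -> p2)) /\ p1; the model is a countermodel.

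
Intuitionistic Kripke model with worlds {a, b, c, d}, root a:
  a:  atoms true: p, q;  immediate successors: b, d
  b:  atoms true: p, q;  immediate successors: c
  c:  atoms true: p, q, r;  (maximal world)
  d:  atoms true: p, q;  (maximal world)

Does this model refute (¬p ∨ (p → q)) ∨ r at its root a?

No

a ⊩ (¬p ∨ (p → q)) ∨ r via the disjunct ¬p ∨ (p → q).
So the root a forces (¬p ∨ (p → q)) ∨ r; the model is not a countermodel.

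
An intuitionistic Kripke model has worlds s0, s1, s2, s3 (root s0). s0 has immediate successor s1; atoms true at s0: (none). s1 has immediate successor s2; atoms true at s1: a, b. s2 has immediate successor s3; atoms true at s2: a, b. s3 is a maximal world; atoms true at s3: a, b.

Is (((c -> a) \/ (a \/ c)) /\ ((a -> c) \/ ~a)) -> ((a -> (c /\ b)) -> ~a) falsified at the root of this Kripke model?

s0 ||- (((c -> a) \/ (a \/ c)) /\ ((a -> c) \/ ~a)) -> ((a -> (c /\ b)) -> ~a) vacuously: no world accessible from s0 forces the antecedent ((c -> a) \/ (a \/ c)) /\ ((a -> c) \/ ~a).
So the root s0 forces (((c -> a) \/ (a \/ c)) /\ ((a -> c) \/ ~a)) -> ((a -> (c /\ b)) -> ~a); the model is not a countermodel.

No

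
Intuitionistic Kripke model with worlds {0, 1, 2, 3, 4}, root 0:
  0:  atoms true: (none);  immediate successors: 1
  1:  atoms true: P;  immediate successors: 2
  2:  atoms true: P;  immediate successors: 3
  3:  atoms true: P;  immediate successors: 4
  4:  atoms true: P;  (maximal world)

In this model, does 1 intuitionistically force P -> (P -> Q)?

No

1 ||-/- P -> (P -> Q): already at 1 itself, 1 ||- P but 1 ||-/- P -> Q.
1 ||-/- P -> Q: already at 1 itself, 1 ||- P but 1 ||-/- Q.
1 lacks atom Q, so 1 ||-/- Q.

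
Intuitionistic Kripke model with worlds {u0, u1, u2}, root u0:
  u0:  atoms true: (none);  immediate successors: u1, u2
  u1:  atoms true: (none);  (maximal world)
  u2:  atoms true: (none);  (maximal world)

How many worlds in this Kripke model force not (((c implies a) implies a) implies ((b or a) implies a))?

0

u0: does not force it — u0 does not force not (((c implies a) implies a) implies ((b or a) implies a)) since u0 is accessible from u0 and u0 forces ((c implies a) implies a) implies ((b or a) implies a).
u1: does not force it — u1 does not force not (((c implies a) implies a) implies ((b or a) implies a)) since u1 is accessible from u1 and u1 forces ((c implies a) implies a) implies ((b or a) implies a).
u2: does not force it.
Worlds forcing the formula: { }.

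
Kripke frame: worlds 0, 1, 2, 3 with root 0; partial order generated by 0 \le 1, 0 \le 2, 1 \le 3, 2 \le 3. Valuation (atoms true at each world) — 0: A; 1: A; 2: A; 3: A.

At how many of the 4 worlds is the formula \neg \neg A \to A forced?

4

0: forces it.
1: forces it.
2: forces it.
3: forces it.
Worlds forcing the formula: {0, 1, 2, 3}.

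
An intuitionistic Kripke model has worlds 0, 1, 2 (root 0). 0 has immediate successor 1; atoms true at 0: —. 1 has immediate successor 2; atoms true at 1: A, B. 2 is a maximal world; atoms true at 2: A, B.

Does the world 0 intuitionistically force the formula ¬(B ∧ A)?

No

0 ⊮ ¬(B ∧ A) since 1 is accessible from 0 and 1 ⊩ B ∧ A.
1 ⊩ B ∧ A since 1 forces both conjuncts.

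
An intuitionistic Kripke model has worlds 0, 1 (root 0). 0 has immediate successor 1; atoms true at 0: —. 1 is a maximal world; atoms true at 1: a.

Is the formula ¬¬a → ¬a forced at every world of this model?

Not every world: 0 ⊮ ¬¬a → ¬a.
0 ⊮ ¬¬a → ¬a: already at 0 itself, 0 ⊩ ¬¬a but 0 ⊮ ¬a.
0 ⊮ ¬a since 1 is accessible from 0 and 1 ⊩ a.

No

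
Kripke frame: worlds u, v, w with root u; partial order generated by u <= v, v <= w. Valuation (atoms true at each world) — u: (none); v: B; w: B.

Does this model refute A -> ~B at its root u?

No

u ||- A -> ~B vacuously: no world accessible from u forces the antecedent A.
So the root u forces A -> ~B; the model is not a countermodel.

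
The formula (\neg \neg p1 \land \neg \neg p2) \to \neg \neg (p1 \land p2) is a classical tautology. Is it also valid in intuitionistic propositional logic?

This is the distribution of double negation over conjunction, which is intuitionistically derivable.
Assume \neg \neg p1, \neg \neg p2, and \neg (p1 \land p2). From p1 we'd get \neg p2 (since p1 \land p2 is refuted), contradicting \neg \neg p2; so \neg p1, contradicting \neg \neg p1.

Yes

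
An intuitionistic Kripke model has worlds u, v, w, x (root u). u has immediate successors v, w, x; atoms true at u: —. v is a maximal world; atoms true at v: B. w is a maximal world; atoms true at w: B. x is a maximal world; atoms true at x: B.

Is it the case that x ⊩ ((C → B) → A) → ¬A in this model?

x ⊩ ((C → B) → A) → ¬A vacuously: no world accessible from x forces the antecedent (C → B) → A.

Yes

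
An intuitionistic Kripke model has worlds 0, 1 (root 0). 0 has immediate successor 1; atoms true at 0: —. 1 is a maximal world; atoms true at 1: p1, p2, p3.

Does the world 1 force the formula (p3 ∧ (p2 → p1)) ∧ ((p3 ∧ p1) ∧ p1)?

Yes

1 ⊩ (p3 ∧ (p2 → p1)) ∧ ((p3 ∧ p1) ∧ p1) since 1 forces both conjuncts.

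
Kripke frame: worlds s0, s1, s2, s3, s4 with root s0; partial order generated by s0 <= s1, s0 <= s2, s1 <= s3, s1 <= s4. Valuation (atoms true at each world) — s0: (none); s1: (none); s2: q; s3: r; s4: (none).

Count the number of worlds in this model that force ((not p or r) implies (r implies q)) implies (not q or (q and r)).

s0: does not force it — s0 does not force ((not p or r) implies (r implies q)) implies (not q or (q and r)): at the accessible world s2, s2 forces (not p or r) implies (r implies q) but s2 does not force not q or (q and r).
s1: forces it.
s2: does not force it — s2 does not force ((not p or r) implies (r implies q)) implies (not q or (q and r)): already at s2 itself, s2 forces (not p or r) implies (r implies q) but s2 does not force not q or (q and r).
s3: forces it.
s4: forces it.
Worlds forcing the formula: {s1, s3, s4}.

3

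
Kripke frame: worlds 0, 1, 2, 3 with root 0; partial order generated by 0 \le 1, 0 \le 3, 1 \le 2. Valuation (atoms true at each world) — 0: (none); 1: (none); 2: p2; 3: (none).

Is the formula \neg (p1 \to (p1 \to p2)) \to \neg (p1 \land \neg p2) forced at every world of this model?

0 \Vdash \neg (p1 \to (p1 \to p2)) \to \neg (p1 \land \neg p2) vacuously: no world accessible from 0 forces the antecedent \neg (p1 \to (p1 \to p2)).
Since the root 0 forces \neg (p1 \to (p1 \to p2)) \to \neg (p1 \land \neg p2) and forcing is persistent (monotone upward), every world forces it.

Yes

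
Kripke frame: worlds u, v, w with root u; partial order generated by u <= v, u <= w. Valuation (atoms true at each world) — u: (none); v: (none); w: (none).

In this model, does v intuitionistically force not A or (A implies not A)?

v forces not A or (A implies not A) via the disjunct not A.

Yes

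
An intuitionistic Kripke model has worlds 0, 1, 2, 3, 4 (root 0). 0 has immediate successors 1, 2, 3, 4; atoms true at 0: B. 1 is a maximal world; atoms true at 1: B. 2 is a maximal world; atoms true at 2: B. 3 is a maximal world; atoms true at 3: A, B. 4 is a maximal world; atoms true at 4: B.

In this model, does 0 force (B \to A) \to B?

0 \Vdash (B \to A) \to B: every world accessible from 0 that forces B \to A (namely 3) also forces B.

Yes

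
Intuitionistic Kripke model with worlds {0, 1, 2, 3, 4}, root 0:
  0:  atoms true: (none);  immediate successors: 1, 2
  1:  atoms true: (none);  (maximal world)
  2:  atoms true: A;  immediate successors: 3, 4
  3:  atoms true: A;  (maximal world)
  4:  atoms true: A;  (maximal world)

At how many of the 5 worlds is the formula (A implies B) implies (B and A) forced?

3

0: does not force it — 0 does not force (A implies B) implies (B and A): at the accessible world 1, 1 forces A implies B but 1 does not force B and A.
1: does not force it — 1 does not force (A implies B) implies (B and A): already at 1 itself, 1 forces A implies B but 1 does not force B and A.
2: forces it.
3: forces it.
4: forces it.
Worlds forcing the formula: {2, 3, 4}.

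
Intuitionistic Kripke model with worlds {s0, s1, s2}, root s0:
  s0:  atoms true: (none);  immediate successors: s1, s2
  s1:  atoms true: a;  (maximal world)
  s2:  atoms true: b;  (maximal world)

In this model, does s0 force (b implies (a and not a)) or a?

No

s0 does not force (b implies (a and not a)) or a: neither disjunct is forced at s0.
s0 does not force b implies (a and not a): at the accessible world s2, s2 forces b but s2 does not force a and not a.
s2 does not force a and not a since s2 fails a.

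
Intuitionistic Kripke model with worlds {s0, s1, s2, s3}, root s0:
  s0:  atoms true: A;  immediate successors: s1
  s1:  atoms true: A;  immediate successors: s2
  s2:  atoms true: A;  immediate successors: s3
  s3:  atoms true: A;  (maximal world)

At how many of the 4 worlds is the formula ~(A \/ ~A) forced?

0

s0: does not force it — s0 ||-/- ~(A \/ ~A) since s0 is accessible from s0 and s0 ||- A \/ ~A.
s1: does not force it — s1 ||-/- ~(A \/ ~A) since s1 is accessible from s1 and s1 ||- A \/ ~A.
s2: does not force it.
s3: does not force it.
Worlds forcing the formula: { }.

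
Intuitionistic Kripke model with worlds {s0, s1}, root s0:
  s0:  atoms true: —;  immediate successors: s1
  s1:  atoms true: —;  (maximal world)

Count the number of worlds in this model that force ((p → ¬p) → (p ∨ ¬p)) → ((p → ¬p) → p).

s0: does not force it — s0 ⊮ ((p → ¬p) → (p ∨ ¬p)) → ((p → ¬p) → p): already at s0 itself, s0 ⊩ (p → ¬p) → (p ∨ ¬p) but s0 ⊮ (p → ¬p) → p.
s1: does not force it.
Worlds forcing the formula: { }.

0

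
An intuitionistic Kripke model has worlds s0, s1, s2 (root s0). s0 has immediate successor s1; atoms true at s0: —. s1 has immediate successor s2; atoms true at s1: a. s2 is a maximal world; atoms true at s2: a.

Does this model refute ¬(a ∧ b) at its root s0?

No

s0 ⊩ ¬(a ∧ b): no world accessible from s0 forces a ∧ b.
So the root s0 forces ¬(a ∧ b); the model is not a countermodel.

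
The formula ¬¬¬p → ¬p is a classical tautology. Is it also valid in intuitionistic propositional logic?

This is triple-negation reduction, which is intuitionistically derivable.
Assume ¬¬¬p and suppose p. Then ¬¬p (double-negation introduction), contradicting ¬¬¬p. So ¬p.

Yes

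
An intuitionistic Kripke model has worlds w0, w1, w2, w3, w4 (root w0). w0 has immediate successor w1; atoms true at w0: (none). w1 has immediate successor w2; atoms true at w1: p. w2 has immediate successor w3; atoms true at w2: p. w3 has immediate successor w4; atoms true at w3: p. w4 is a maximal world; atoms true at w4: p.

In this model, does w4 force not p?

w4 does not force not p since w4 is accessible from w4 and w4 forces p.

No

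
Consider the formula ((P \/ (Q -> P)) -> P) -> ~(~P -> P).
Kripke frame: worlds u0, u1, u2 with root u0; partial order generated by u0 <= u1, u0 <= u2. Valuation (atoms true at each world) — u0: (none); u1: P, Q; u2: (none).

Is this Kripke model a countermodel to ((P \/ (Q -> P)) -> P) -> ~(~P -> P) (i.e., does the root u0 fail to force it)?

u0 ||-/- ((P \/ (Q -> P)) -> P) -> ~(~P -> P): at the accessible world u1, u1 ||- (P \/ (Q -> P)) -> P but u1 ||-/- ~(~P -> P).
u1 ||-/- ~(~P -> P) since u1 is accessible from u1 and u1 ||- ~P -> P.
u1 ||- ~P -> P vacuously: no world accessible from u1 forces the antecedent ~P.
So the root u0 does not force ((P \/ (Q -> P)) -> P) -> ~(~P -> P); the model is a countermodel.

Yes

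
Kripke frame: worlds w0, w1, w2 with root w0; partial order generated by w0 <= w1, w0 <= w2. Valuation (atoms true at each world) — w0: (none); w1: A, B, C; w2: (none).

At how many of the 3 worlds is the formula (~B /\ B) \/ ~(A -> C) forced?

w0: does not force it — w0 ||-/- (~B /\ B) \/ ~(A -> C): neither disjunct is forced at w0.
w1: does not force it — w1 ||-/- (~B /\ B) \/ ~(A -> C): neither disjunct is forced at w1.
w2: does not force it — w2 ||-/- (~B /\ B) \/ ~(A -> C): neither disjunct is forced at w2.
Worlds forcing the formula: { }.

0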